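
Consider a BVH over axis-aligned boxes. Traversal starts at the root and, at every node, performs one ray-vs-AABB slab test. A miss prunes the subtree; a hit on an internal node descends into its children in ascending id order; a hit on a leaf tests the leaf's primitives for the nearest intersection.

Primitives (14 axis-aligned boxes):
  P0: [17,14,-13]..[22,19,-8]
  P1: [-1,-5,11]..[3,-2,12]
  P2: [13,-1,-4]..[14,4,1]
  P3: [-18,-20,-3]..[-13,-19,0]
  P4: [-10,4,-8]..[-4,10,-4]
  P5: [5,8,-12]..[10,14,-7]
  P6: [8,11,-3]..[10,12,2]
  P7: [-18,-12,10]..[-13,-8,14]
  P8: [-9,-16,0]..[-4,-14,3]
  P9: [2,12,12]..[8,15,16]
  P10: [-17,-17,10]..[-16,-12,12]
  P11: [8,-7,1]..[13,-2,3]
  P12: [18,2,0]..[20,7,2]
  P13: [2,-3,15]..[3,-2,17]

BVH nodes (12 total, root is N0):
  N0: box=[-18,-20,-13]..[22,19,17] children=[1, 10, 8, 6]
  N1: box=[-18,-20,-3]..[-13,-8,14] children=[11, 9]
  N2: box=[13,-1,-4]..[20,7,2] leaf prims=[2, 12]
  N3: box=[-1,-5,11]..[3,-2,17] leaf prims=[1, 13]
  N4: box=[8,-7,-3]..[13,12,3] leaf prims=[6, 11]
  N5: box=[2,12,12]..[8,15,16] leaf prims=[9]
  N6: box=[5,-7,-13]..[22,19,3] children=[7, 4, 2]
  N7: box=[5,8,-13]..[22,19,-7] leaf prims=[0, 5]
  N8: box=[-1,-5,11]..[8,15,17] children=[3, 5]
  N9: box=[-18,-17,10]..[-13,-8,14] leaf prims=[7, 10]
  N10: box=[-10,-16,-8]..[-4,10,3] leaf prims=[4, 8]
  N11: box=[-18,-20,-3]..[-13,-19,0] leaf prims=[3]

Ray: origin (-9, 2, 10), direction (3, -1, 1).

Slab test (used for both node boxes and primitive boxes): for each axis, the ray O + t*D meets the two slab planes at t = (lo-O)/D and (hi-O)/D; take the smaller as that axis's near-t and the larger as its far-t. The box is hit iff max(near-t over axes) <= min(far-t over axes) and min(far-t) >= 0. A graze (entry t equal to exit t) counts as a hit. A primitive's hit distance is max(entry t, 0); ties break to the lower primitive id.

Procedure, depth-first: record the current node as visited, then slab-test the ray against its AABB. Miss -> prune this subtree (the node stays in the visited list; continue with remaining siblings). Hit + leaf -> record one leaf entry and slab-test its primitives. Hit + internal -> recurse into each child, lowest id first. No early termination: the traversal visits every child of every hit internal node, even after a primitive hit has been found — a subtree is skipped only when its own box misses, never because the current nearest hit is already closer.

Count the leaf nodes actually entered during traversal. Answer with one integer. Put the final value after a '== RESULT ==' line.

Walk:
N0 x:[-3,31/3] y:[-17,22] z:[-23,7] -> hit [-3,7], descend [1, 6, 8, 10]
  N1 x:[-3,-4/3] y:[10,22] z:[-13,4] -> miss, prune
  N6 x:[14/3,31/3] y:[-17,9] z:[-23,-7] -> miss, prune
  N8 x:[8/3,17/3] y:[-13,7] z:[1,7] -> hit [8/3,17/3], descend [3, 5]
    N3 x:[8/3,4] y:[4,7] z:[1,7] -> hit [4,4] leaf, test {P1(miss), P13(miss)}
    N5 x:[11/3,17/3] y:[-13,-10] z:[2,6] -> miss, prune
  N10 x:[-1/3,5/3] y:[-8,18] z:[-18,-7] -> miss, prune

Summary -> nodes [0, 1, 6, 8, 3, 5, 10]; box-tests=7; leaf-entries=1; first=miss

== RESULT ==
1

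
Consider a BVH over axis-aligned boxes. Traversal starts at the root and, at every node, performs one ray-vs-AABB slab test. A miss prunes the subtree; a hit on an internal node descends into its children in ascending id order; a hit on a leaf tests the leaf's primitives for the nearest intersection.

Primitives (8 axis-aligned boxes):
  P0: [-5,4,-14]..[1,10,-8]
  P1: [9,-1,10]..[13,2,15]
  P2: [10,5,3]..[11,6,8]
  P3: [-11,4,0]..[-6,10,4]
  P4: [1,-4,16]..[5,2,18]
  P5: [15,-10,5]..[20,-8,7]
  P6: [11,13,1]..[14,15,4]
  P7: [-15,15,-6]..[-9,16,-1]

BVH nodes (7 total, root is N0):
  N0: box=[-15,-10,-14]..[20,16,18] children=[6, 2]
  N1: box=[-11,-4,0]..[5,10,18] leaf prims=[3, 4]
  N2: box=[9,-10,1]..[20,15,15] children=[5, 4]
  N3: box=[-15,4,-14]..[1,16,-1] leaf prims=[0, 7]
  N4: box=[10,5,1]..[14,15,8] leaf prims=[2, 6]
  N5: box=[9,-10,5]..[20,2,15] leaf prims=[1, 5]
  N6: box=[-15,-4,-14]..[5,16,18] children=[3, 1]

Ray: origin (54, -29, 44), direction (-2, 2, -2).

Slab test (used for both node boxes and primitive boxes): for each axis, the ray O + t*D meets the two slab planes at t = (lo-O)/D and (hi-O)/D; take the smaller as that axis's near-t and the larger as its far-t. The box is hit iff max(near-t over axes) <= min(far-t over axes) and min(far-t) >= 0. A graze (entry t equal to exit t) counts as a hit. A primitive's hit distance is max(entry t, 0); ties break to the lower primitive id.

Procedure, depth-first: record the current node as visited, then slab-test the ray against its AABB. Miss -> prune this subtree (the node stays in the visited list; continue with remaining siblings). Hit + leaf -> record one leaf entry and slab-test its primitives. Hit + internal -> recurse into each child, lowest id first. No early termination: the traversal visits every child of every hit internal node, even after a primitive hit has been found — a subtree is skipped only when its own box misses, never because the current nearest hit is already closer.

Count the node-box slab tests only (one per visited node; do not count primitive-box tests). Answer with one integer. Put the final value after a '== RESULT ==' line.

Trace the traversal:
N0 x:[17,69/2] y:[19/2,45/2] z:[13,29] -> hit [17,45/2], descend [2, 6]
  N2 x:[17,45/2] y:[19/2,22] z:[29/2,43/2] -> hit [17,43/2], descend [4, 5]
    N4 x:[20,22] y:[17,22] z:[18,43/2] -> hit [20,43/2] leaf, test {P2(miss), P6@t=21}
    N5 x:[17,45/2] y:[19/2,31/2] z:[29/2,39/2] -> miss, prune
  N6 x:[49/2,69/2] y:[25/2,45/2] z:[13,29] -> miss, prune

Summary -> nodes [0, 2, 4, 5, 6]; box-tests=5; leaf-entries=1; first=P6

== RESULT ==
5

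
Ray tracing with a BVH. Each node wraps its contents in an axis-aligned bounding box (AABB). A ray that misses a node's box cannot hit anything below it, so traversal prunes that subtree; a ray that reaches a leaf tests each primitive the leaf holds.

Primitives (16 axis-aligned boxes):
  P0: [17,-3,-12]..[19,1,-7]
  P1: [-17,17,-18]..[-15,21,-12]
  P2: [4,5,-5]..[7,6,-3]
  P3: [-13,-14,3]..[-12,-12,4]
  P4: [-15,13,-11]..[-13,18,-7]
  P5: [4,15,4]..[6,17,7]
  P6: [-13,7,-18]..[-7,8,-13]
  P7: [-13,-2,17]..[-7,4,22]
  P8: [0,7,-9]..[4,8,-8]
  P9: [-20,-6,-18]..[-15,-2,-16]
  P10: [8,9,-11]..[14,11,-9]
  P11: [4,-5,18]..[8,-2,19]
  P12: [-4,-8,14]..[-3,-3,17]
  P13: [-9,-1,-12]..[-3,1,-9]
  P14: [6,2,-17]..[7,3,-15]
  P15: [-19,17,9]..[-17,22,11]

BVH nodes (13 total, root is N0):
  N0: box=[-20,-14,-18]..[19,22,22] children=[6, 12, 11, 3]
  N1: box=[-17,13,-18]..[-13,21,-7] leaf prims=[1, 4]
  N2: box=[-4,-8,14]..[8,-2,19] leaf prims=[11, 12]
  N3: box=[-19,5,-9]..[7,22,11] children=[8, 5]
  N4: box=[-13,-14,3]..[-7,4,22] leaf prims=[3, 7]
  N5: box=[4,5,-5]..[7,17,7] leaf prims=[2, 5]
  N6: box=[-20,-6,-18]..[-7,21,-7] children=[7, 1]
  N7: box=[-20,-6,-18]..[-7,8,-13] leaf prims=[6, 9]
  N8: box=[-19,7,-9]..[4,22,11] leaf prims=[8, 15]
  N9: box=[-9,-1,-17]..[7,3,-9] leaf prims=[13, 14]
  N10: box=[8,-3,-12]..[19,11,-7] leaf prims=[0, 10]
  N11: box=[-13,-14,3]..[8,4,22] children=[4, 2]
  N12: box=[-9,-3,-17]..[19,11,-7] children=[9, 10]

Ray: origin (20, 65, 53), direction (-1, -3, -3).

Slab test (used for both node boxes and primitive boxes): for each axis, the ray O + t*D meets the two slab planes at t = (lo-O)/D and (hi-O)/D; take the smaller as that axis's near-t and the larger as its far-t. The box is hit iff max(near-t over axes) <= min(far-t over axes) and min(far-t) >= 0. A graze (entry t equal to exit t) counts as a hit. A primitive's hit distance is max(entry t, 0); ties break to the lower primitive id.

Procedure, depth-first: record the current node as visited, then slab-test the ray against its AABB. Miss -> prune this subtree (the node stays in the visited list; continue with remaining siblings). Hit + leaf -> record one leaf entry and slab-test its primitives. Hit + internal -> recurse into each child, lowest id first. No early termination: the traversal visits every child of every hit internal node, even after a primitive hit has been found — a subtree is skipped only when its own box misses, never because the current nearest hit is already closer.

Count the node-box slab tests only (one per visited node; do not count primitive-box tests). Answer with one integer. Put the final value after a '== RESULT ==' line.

Traverse from the root:
N0 x:[1,40] y:[43/3,79/3] z:[31/3,71/3] -> hit [43/3,71/3], descend [3, 6, 11, 12]
  N3 x:[13,39] y:[43/3,20] z:[14,62/3] -> hit [43/3,20], descend [5, 8]
    N5 x:[13,16] y:[16,20] z:[46/3,58/3] -> hit [16,16] leaf, test {P2(miss), P5@t=16}
    N8 x:[16,39] y:[43/3,58/3] z:[14,62/3] -> hit [16,58/3] leaf, test {P8(miss), P15(miss)}
  N6 x:[27,40] y:[44/3,71/3] z:[20,71/3] -> miss, prune
  N11 x:[12,33] y:[61/3,79/3] z:[31/3,50/3] -> miss, prune
  N12 x:[1,29] y:[18,68/3] z:[20,70/3] -> hit [20,68/3], descend [9, 10]
    N9 x:[13,29] y:[62/3,22] z:[62/3,70/3] -> hit [62/3,22] leaf, test {P13(miss), P14(miss)}
    N10 x:[1,12] y:[18,68/3] z:[20,65/3] -> miss, prune

Summary -> nodes [0, 3, 5, 8, 6, 11, 12, 9, 10]; box-tests=9; leaf-entries=3; first=P5

== RESULT ==
9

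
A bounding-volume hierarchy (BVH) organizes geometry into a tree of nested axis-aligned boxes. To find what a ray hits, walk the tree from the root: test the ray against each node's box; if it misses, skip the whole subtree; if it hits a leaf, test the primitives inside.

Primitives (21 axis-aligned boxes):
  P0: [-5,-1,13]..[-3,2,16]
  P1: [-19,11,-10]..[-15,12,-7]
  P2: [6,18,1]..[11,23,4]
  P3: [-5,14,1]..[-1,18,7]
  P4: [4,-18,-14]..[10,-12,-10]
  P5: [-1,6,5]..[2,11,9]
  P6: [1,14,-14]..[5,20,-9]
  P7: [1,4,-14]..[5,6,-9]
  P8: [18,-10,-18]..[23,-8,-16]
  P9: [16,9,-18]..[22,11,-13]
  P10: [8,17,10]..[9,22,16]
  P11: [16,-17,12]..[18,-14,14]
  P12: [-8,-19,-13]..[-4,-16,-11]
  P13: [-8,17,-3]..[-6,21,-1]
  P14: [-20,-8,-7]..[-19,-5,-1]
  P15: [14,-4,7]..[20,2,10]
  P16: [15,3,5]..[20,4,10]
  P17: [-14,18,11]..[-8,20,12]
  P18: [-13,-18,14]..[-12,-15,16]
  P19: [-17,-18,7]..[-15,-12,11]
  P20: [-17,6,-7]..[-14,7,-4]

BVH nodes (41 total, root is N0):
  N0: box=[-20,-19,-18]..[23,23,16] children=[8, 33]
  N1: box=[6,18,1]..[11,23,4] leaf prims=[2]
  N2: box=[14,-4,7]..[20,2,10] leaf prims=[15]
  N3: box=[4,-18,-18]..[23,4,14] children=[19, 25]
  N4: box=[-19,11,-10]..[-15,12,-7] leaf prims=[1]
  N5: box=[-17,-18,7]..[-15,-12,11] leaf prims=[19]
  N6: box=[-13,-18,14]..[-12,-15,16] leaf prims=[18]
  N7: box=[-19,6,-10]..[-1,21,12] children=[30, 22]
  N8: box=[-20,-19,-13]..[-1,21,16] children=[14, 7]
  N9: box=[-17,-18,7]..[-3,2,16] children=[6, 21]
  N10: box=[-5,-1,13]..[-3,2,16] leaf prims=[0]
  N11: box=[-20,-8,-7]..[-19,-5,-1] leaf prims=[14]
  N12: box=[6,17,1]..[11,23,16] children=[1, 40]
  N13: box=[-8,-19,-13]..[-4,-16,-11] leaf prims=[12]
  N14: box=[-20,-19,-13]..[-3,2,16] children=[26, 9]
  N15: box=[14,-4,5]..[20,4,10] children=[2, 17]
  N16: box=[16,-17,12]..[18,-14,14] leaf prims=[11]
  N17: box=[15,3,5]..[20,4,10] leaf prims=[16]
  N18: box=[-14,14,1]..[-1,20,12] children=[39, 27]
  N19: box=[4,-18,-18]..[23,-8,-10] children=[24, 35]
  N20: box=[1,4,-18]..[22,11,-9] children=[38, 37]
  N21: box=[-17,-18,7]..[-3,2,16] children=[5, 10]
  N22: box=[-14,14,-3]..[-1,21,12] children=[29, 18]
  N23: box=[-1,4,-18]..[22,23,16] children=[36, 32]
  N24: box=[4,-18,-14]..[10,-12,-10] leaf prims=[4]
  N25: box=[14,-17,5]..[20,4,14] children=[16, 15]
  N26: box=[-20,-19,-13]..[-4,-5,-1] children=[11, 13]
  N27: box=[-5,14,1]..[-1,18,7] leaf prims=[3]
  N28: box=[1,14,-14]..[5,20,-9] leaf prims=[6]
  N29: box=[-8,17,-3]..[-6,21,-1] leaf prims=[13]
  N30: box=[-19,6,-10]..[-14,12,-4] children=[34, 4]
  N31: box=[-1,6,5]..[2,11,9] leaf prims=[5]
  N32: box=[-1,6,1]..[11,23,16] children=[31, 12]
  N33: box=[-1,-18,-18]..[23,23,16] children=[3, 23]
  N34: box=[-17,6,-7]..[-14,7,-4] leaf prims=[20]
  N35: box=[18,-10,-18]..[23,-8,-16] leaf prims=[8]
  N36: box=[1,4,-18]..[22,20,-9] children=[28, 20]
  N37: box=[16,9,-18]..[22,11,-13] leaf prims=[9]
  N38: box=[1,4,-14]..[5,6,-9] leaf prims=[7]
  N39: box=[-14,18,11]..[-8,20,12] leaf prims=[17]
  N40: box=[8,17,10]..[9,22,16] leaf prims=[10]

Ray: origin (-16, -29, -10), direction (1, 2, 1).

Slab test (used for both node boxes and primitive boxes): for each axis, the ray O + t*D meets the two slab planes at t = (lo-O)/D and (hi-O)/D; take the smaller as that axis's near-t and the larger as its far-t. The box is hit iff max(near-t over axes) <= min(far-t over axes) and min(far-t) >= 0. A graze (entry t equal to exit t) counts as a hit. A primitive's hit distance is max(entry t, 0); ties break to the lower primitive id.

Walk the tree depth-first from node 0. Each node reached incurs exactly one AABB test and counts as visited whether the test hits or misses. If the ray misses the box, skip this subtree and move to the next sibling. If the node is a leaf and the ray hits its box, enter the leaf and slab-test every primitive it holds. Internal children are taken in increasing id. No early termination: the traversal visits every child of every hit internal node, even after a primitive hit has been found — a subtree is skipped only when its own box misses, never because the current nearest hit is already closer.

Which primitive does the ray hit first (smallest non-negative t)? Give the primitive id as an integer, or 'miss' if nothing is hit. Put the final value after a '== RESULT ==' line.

Trace the traversal:
N0 x:[-4,39] y:[5,26] z:[-8,26] -> hit [5,26], descend [8, 33]
  N8 x:[-4,15] y:[5,25] z:[-3,26] -> hit [5,15], descend [7, 14]
    N7 x:[-3,15] y:[35/2,25] z:[0,22] -> miss, prune
    N14 x:[-4,13] y:[5,31/2] z:[-3,26] -> hit [5,13], descend [9, 26]
      N9 x:[-1,13] y:[11/2,31/2] z:[17,26] -> miss, prune
      N26 x:[-4,12] y:[5,12] z:[-3,9] -> hit [5,9], descend [11, 13]
        N11 x:[-4,-3] y:[21/2,12] z:[3,9] -> miss, prune
        N13 x:[8,12] y:[5,13/2] z:[-3,-1] -> miss, prune
  N33 x:[15,39] y:[11/2,26] z:[-8,26] -> hit [15,26], descend [3, 23]
    N3 x:[20,39] y:[11/2,33/2] z:[-8,24] -> miss, prune
    N23 x:[15,38] y:[33/2,26] z:[-8,26] -> hit [33/2,26], descend [32, 36]
      N32 x:[15,27] y:[35/2,26] z:[11,26] -> hit [35/2,26], descend [12, 31]
        N12 x:[22,27] y:[23,26] z:[11,26] -> hit [23,26], descend [1, 40]
          N1 x:[22,27] y:[47/2,26] z:[11,14] -> miss, prune
          N40 x:[24,25] y:[23,51/2] z:[20,26] -> hit [24,25] leaf, test {P10@t=24}
        N31 x:[15,18] y:[35/2,20] z:[15,19] -> hit [35/2,18] leaf, test {P5@t=35/2}
      N36 x:[17,38] y:[33/2,49/2] z:[-8,1] -> miss, prune

order=[0, 8, 7, 14, 9, 26, 11, 13, 33, 3, 23, 32, 12, 1, 40, 31, 36]  |boxes|=17  |leaves|=2  hit=P5

== RESULT ==
5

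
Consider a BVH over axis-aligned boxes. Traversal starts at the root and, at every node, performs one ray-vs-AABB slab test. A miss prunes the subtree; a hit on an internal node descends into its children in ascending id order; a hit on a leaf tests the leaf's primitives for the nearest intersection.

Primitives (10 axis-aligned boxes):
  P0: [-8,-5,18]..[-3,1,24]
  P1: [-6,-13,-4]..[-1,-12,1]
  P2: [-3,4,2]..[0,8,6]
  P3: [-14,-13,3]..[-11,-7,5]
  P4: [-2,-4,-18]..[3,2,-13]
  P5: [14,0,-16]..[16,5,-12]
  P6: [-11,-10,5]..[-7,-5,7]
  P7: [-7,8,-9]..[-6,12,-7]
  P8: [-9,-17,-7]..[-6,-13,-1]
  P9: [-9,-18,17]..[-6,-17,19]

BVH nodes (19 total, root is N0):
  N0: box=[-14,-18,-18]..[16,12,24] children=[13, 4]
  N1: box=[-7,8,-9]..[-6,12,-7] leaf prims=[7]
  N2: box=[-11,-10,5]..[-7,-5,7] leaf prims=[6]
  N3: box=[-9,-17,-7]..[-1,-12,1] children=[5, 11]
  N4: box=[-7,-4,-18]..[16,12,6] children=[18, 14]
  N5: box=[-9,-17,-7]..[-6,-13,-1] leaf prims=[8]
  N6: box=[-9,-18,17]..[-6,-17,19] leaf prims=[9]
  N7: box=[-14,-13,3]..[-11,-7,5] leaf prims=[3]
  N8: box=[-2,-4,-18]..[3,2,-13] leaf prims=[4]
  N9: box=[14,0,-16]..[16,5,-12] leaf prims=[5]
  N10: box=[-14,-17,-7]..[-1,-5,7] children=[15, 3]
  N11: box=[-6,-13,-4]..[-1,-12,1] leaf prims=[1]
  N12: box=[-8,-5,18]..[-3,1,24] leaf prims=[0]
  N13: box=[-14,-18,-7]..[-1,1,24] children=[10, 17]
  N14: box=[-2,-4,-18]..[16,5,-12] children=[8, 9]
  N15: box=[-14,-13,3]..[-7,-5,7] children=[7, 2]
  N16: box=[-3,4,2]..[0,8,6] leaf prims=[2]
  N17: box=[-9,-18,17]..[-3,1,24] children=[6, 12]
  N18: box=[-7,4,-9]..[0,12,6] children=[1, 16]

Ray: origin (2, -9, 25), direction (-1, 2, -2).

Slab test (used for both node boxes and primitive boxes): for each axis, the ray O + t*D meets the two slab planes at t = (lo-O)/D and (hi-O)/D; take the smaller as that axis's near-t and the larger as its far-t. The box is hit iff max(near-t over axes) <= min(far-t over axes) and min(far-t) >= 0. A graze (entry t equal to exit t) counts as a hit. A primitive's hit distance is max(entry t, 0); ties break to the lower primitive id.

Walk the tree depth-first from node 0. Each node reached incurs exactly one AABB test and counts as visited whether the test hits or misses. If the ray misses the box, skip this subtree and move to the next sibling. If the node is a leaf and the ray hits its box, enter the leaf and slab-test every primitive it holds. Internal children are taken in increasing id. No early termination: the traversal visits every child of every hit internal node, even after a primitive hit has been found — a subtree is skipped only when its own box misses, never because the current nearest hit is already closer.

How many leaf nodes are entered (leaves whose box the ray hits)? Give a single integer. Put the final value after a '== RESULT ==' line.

Traverse from the root:
N0 x:[-14,16] y:[-9/2,21/2] z:[1/2,43/2] -> hit [1/2,21/2], descend [4, 13]
  N4 x:[-14,9] y:[5/2,21/2] z:[19/2,43/2] -> miss, prune
  N13 x:[3,16] y:[-9/2,5] z:[1/2,16] -> hit [3,5], descend [10, 17]
    N10 x:[3,16] y:[-4,2] z:[9,16] -> miss, prune
    N17 x:[5,11] y:[-9/2,5] z:[1/2,4] -> miss, prune

Summary -> nodes [0, 4, 13, 10, 17]; box-tests=5; leaf-entries=0; first=miss

== RESULT ==
0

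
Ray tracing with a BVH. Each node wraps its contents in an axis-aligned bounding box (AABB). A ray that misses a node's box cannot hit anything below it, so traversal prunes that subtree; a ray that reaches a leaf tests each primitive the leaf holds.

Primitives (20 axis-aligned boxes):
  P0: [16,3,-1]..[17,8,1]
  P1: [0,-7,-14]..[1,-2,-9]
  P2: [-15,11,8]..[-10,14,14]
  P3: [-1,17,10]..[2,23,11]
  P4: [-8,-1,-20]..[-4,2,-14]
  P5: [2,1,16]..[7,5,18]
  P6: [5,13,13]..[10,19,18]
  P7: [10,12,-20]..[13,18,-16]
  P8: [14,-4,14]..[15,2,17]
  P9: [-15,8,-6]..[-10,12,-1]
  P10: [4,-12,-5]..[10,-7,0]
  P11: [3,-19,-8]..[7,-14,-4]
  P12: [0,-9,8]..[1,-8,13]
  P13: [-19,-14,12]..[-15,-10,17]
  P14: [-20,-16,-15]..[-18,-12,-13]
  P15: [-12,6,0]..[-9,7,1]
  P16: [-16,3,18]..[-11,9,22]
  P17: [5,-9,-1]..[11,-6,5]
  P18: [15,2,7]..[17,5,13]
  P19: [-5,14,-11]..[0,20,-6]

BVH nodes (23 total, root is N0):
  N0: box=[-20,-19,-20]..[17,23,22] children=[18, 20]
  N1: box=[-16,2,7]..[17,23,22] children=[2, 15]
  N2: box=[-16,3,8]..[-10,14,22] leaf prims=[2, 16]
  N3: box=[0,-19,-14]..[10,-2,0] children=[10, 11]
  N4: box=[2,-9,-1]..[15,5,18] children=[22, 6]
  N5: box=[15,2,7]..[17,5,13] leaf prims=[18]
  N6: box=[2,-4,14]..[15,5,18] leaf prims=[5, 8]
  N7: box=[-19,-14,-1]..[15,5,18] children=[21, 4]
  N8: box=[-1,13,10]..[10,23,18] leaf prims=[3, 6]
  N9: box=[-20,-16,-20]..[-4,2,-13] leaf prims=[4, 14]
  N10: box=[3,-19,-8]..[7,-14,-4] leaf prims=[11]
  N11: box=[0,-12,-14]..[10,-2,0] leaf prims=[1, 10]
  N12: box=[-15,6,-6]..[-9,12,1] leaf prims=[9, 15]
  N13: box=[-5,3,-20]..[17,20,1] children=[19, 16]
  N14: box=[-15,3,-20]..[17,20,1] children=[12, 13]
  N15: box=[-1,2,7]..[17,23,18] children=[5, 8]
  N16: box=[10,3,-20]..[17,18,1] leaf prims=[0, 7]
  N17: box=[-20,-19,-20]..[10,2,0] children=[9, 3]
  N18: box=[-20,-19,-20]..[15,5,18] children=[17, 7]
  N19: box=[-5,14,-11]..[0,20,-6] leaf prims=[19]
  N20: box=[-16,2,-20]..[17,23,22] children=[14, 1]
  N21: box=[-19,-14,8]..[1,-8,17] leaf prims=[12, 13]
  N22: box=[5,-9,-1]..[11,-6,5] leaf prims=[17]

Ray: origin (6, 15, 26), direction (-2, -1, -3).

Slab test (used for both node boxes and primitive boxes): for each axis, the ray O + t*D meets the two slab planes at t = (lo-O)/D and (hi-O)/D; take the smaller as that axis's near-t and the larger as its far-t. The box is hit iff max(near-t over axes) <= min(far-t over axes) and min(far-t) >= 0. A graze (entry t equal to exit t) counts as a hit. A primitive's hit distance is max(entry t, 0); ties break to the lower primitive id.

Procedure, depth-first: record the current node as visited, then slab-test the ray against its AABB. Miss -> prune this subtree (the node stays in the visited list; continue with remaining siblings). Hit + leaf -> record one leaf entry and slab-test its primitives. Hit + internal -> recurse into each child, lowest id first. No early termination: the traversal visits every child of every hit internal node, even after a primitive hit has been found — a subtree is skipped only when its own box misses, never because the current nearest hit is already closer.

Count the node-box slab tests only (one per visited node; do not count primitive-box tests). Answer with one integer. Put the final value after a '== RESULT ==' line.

Traverse from the root:
N0 x:[-11/2,13] y:[-8,34] z:[4/3,46/3] -> hit [4/3,13], descend [18, 20]
  N18 x:[-9/2,13] y:[10,34] z:[8/3,46/3] -> hit [10,13], descend [7, 17]
    N7 x:[-9/2,25/2] y:[10,29] z:[8/3,9] -> miss, prune
    N17 x:[-2,13] y:[13,34] z:[26/3,46/3] -> hit [13,13], descend [3, 9]
      N3 x:[-2,3] y:[17,34] z:[26/3,40/3] -> miss, prune
      N9 x:[5,13] y:[13,31] z:[13,46/3] -> hit [13,13] leaf, test {P4(miss), P14(miss)}
  N20 x:[-11/2,11] y:[-8,13] z:[4/3,46/3] -> hit [4/3,11], descend [1, 14]
    N1 x:[-11/2,11] y:[-8,13] z:[4/3,19/3] -> hit [4/3,19/3], descend [2, 15]
      N2 x:[8,11] y:[1,12] z:[4/3,6] -> miss, prune
      N15 x:[-11/2,7/2] y:[-8,13] z:[8/3,19/3] -> hit [8/3,7/2], descend [5, 8]
        N5 x:[-11/2,-9/2] y:[10,13] z:[13/3,19/3] -> miss, prune
        N8 x:[-2,7/2] y:[-8,2] z:[8/3,16/3] -> miss, prune
    N14 x:[-11/2,21/2] y:[-5,12] z:[25/3,46/3] -> hit [25/3,21/2], descend [12, 13]
      N12 x:[15/2,21/2] y:[3,9] z:[25/3,32/3] -> hit [25/3,9] leaf, test {P9(miss), P15@t=25/3}
      N13 x:[-11/2,11/2] y:[-5,12] z:[25/3,46/3] -> miss, prune

Summary -> nodes [0, 18, 7, 17, 3, 9, 20, 1, 2, 15, 5, 8, 14, 12, 13]; box-tests=15; leaf-entries=2; first=P15

== RESULT ==
15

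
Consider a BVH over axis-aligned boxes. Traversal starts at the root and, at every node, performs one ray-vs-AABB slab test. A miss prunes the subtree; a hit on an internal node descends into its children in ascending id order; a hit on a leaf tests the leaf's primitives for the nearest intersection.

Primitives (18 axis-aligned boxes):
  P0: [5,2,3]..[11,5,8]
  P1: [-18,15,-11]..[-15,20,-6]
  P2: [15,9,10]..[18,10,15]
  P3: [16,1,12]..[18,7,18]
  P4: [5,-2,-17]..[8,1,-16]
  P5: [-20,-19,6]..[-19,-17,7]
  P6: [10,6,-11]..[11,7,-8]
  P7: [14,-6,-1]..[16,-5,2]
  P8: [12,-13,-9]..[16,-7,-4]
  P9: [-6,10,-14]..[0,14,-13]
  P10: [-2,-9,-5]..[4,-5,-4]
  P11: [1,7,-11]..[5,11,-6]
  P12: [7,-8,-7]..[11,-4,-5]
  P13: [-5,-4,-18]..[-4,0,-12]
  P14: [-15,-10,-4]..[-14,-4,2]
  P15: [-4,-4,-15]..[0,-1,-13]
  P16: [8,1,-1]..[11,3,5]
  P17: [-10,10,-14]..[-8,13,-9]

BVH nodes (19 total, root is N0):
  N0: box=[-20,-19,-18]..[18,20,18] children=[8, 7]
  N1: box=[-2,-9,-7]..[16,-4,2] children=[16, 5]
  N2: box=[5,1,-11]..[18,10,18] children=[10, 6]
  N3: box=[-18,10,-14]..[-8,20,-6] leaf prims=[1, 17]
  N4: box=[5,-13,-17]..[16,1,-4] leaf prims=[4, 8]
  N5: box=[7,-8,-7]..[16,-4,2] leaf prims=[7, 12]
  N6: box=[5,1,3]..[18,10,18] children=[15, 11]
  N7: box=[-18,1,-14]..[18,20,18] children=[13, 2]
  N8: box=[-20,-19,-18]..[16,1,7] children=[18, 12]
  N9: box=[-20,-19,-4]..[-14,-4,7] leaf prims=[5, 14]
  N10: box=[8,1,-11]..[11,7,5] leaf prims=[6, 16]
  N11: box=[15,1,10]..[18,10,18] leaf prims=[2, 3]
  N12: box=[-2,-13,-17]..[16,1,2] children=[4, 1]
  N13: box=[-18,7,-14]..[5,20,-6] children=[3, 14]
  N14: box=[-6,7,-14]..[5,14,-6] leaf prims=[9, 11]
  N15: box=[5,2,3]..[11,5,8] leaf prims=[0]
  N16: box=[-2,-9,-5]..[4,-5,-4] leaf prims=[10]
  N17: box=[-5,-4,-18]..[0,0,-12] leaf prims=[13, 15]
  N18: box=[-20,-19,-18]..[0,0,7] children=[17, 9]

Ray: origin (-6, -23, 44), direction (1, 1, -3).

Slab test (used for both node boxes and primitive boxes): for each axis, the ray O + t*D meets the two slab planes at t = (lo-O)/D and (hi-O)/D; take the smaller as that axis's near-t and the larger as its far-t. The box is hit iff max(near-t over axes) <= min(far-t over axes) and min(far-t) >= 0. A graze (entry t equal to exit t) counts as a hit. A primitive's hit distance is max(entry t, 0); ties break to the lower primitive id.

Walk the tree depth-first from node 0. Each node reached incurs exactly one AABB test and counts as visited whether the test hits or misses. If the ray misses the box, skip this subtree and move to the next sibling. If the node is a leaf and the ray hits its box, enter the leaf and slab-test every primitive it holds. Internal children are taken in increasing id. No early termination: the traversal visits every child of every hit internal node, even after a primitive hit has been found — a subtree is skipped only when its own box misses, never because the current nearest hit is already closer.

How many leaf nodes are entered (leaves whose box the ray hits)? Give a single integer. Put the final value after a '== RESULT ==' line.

Walk:
N0 x:[-14,24] y:[4,43] z:[26/3,62/3] -> hit [26/3,62/3], descend [7, 8]
  N7 x:[-12,24] y:[24,43] z:[26/3,58/3] -> miss, prune
  N8 x:[-14,22] y:[4,24] z:[37/3,62/3] -> hit [37/3,62/3], descend [12, 18]
    N12 x:[4,22] y:[10,24] z:[14,61/3] -> hit [14,61/3], descend [1, 4]
      N1 x:[4,22] y:[14,19] z:[14,17] -> hit [14,17], descend [5, 16]
        N5 x:[13,22] y:[15,19] z:[14,17] -> hit [15,17] leaf, test {P7(miss), P12@t=49/3}
        N16 x:[4,10] y:[14,18] z:[16,49/3] -> miss, prune
      N4 x:[11,22] y:[10,24] z:[16,61/3] -> hit [16,61/3] leaf, test {P4(miss), P8(miss)}
    N18 x:[-14,6] y:[4,23] z:[37/3,62/3] -> miss, prune

order=[0, 7, 8, 12, 1, 5, 16, 4, 18]  |boxes|=9  |leaves|=2  hit=P12

== RESULT ==
2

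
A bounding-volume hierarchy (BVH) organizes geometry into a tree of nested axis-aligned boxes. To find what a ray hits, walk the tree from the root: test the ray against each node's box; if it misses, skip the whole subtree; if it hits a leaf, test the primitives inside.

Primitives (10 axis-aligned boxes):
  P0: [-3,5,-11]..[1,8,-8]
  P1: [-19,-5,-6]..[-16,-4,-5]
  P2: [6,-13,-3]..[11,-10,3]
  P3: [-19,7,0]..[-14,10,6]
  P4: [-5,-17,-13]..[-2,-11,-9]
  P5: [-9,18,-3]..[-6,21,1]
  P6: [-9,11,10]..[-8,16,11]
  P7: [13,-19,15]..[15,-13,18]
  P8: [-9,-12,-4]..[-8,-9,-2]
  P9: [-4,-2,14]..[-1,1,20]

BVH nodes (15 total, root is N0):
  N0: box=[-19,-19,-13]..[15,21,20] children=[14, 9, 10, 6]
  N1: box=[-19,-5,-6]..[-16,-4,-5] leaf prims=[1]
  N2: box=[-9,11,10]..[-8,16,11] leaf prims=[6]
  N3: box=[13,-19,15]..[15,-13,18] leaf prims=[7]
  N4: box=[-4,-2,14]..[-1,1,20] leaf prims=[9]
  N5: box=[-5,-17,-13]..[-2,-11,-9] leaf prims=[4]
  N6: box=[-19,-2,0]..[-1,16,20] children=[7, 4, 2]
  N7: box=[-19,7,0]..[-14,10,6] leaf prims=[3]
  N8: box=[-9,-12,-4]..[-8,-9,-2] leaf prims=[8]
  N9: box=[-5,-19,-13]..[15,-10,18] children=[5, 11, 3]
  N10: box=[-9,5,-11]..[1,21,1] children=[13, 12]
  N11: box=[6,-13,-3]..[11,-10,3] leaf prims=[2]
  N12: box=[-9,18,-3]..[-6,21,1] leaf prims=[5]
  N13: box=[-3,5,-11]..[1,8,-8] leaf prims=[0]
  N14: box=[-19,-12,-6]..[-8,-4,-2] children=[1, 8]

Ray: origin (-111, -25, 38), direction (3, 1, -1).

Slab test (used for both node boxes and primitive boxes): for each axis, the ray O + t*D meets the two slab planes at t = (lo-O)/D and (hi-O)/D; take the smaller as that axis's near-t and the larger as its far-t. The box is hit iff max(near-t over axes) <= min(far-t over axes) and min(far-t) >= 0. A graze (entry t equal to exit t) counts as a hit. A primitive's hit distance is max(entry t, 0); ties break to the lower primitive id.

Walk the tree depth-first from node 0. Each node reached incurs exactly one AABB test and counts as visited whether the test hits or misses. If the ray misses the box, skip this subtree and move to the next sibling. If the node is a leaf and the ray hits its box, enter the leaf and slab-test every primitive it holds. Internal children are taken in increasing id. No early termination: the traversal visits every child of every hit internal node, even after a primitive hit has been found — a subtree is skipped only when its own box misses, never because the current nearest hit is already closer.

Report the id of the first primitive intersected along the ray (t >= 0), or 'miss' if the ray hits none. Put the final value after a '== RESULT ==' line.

Traverse from the root:
N0 x:[92/3,42] y:[6,46] z:[18,51] -> hit [92/3,42], descend [6, 9, 10, 14]
  N6 x:[92/3,110/3] y:[23,41] z:[18,38] -> hit [92/3,110/3], descend [2, 4, 7]
    N2 x:[34,103/3] y:[36,41] z:[27,28] -> miss, prune
    N4 x:[107/3,110/3] y:[23,26] z:[18,24] -> miss, prune
    N7 x:[92/3,97/3] y:[32,35] z:[32,38] -> hit [32,97/3] leaf, test {P3@t=32}
  N9 x:[106/3,42] y:[6,15] z:[20,51] -> miss, prune
  N10 x:[34,112/3] y:[30,46] z:[37,49] -> hit [37,112/3], descend [12, 13]
    N12 x:[34,35] y:[43,46] z:[37,41] -> miss, prune
    N13 x:[36,112/3] y:[30,33] z:[46,49] -> miss, prune
  N14 x:[92/3,103/3] y:[13,21] z:[40,44] -> miss, prune

Visited [0, 6, 2, 4, 7, 9, 10, 12, 13, 14]. Tests: 10 box, 1 leaf. Nearest: P3.

== RESULT ==
3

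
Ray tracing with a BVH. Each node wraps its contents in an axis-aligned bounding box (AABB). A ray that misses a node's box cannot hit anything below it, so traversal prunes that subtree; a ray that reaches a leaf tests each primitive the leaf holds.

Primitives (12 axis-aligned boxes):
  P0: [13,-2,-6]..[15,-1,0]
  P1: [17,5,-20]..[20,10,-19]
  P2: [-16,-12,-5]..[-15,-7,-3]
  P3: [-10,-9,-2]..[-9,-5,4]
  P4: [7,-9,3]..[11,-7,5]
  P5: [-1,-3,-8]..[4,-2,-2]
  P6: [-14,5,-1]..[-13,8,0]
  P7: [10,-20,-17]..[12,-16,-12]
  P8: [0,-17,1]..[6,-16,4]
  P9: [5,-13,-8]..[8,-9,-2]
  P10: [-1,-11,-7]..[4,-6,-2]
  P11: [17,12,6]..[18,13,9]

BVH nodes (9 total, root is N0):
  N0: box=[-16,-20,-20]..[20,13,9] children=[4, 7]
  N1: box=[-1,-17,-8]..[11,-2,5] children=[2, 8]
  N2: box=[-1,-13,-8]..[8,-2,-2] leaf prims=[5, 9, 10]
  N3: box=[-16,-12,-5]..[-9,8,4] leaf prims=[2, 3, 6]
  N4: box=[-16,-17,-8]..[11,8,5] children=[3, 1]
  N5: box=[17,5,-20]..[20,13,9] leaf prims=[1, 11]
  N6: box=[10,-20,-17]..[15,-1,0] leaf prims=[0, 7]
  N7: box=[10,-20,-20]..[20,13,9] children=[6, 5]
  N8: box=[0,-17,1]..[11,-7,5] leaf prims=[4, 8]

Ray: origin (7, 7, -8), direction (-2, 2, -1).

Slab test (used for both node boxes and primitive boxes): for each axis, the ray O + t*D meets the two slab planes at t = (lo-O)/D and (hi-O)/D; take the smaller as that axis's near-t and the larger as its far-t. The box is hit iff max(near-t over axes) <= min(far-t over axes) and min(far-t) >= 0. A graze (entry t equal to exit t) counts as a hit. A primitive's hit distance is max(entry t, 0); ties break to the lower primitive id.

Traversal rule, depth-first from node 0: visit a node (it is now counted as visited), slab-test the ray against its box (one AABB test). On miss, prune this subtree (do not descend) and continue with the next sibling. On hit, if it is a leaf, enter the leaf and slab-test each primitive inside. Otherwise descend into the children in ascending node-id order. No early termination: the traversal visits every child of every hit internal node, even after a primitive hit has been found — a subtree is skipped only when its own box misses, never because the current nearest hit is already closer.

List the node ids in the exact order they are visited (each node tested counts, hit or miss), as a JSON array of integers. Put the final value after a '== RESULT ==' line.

Traverse from the root:
N0 x:[-13/2,23/2] y:[-27/2,3] z:[-17,12] -> hit [-13/2,3], descend [4, 7]
  N4 x:[-2,23/2] y:[-12,1/2] z:[-13,0] -> hit [-2,0], descend [1, 3]
    N1 x:[-2,4] y:[-12,-9/2] z:[-13,0] -> miss, prune
    N3 x:[8,23/2] y:[-19/2,1/2] z:[-12,-3] -> miss, prune
  N7 x:[-13/2,-3/2] y:[-27/2,3] z:[-17,12] -> miss, prune

Summary -> nodes [0, 4, 1, 3, 7]; box-tests=5; leaf-entries=0; first=miss

== RESULT ==
[0, 4, 1, 3, 7]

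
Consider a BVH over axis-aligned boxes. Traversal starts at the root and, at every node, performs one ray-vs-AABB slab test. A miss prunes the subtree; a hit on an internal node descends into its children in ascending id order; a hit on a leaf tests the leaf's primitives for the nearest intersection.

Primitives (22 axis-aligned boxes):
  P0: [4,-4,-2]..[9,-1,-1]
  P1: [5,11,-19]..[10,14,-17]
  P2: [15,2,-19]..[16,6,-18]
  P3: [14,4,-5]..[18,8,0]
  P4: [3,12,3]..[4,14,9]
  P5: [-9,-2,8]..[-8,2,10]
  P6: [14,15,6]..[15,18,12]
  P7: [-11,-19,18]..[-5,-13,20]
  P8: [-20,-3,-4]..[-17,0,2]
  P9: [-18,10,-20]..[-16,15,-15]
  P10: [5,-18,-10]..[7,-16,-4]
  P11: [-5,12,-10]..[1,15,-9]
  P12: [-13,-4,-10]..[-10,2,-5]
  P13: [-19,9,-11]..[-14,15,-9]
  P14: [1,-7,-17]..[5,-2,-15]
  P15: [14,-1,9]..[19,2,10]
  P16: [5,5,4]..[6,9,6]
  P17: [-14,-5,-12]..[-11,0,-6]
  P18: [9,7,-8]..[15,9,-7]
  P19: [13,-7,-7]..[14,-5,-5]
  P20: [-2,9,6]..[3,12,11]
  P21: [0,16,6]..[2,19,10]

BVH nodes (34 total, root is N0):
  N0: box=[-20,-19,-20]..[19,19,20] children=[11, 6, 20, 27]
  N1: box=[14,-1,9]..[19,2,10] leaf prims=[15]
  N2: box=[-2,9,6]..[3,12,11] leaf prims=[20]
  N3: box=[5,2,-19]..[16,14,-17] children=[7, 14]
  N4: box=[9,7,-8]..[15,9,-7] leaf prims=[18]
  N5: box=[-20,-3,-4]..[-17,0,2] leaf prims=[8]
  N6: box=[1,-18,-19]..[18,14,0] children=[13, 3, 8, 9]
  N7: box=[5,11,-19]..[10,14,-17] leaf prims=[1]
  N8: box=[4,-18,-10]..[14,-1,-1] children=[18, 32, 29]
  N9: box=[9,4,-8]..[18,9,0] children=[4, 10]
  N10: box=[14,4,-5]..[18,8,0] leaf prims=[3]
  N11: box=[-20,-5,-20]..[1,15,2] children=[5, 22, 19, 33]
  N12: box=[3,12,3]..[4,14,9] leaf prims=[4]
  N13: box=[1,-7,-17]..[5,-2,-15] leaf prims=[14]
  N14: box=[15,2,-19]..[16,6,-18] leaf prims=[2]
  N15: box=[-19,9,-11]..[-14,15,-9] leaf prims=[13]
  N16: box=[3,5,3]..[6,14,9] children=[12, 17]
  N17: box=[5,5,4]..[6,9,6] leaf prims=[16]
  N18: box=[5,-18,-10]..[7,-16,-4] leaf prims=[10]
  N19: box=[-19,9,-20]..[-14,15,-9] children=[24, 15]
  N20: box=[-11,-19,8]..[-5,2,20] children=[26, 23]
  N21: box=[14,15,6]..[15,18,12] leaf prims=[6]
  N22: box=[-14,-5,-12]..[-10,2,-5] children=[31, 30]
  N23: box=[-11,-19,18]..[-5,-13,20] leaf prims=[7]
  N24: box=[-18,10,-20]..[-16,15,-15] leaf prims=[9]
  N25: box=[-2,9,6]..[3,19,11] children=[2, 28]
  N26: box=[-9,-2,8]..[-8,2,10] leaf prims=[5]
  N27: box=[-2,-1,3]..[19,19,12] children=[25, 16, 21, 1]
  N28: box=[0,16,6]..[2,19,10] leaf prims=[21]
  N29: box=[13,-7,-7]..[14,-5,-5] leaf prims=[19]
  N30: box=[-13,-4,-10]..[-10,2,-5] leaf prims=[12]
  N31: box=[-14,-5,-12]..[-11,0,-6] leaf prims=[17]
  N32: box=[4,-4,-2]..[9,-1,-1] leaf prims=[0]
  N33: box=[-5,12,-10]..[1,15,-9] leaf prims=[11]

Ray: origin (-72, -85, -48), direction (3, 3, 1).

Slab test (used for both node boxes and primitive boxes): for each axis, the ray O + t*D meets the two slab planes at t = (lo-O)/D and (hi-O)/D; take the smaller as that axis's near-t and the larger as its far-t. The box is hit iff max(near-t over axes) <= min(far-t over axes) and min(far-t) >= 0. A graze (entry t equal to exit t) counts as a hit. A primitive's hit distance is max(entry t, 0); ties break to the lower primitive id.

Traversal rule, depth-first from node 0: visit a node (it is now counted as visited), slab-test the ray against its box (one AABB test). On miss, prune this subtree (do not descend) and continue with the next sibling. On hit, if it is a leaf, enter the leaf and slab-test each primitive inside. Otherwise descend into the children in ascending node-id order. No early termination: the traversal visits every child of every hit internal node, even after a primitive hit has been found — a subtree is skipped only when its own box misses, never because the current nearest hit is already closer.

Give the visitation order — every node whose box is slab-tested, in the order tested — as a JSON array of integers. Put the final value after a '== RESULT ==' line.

Traverse from the root:
N0 x:[52/3,91/3] y:[22,104/3] z:[28,68] -> hit [28,91/3], descend [6, 11, 20, 27]
  N6 x:[73/3,30] y:[67/3,33] z:[29,48] -> hit [29,30], descend [3, 8, 9, 13]
    N3 x:[77/3,88/3] y:[29,33] z:[29,31] -> hit [29,88/3], descend [7, 14]
      N7 x:[77/3,82/3] y:[32,33] z:[29,31] -> miss, prune
      N14 x:[29,88/3] y:[29,91/3] z:[29,30] -> hit [29,88/3] leaf, test {P2@t=29}
    N8 x:[76/3,86/3] y:[67/3,28] z:[38,47] -> miss, prune
    N9 x:[27,30] y:[89/3,94/3] z:[40,48] -> miss, prune
    N13 x:[73/3,77/3] y:[26,83/3] z:[31,33] -> miss, prune
  N11 x:[52/3,73/3] y:[80/3,100/3] z:[28,50] -> miss, prune
  N20 x:[61/3,67/3] y:[22,29] z:[56,68] -> miss, prune
  N27 x:[70/3,91/3] y:[28,104/3] z:[51,60] -> miss, prune

Summary -> nodes [0, 6, 3, 7, 14, 8, 9, 13, 11, 20, 27]; box-tests=11; leaf-entries=1; first=P2

== RESULT ==
[0, 6, 3, 7, 14, 8, 9, 13, 11, 20, 27]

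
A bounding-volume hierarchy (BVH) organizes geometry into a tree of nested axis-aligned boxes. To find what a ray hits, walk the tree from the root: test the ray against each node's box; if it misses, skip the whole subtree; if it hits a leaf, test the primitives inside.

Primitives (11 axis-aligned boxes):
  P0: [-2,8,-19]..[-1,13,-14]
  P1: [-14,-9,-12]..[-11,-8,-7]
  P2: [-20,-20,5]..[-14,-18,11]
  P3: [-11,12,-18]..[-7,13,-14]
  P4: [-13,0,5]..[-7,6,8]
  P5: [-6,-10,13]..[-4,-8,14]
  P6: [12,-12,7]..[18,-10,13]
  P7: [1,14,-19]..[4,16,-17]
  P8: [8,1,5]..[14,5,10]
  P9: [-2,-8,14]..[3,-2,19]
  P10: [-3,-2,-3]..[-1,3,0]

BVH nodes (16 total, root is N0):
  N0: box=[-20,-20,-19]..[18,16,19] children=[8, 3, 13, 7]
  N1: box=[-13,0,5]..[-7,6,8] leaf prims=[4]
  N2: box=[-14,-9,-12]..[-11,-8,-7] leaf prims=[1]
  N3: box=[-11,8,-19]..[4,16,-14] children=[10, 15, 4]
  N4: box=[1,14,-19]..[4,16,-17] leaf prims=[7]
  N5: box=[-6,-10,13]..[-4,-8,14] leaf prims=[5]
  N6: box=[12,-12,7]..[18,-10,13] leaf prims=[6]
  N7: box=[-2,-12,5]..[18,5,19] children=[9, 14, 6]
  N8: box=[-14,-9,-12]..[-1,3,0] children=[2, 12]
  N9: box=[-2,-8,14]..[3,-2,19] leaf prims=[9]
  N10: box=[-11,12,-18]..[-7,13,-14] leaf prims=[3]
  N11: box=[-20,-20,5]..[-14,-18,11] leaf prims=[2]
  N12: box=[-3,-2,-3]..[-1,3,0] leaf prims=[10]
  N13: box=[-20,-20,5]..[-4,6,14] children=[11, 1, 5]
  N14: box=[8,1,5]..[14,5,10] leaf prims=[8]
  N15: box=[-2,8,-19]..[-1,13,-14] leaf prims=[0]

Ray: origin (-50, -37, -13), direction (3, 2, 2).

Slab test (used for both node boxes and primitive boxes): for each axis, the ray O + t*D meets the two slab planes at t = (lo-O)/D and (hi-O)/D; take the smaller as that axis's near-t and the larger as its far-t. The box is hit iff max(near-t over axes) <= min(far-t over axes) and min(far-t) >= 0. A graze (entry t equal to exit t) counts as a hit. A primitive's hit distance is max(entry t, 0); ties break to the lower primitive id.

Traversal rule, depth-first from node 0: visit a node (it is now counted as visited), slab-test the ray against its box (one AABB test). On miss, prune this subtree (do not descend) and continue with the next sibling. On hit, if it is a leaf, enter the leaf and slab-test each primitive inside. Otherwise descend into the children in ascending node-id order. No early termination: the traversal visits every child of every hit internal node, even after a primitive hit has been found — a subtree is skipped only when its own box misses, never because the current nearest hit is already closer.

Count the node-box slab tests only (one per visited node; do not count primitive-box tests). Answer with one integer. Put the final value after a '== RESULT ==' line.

Traverse from the root:
N0 x:[10,68/3] y:[17/2,53/2] z:[-3,16] -> hit [10,16], descend [3, 7, 8, 13]
  N3 x:[13,18] y:[45/2,53/2] z:[-3,-1/2] -> miss, prune
  N7 x:[16,68/3] y:[25/2,21] z:[9,16] -> hit [16,16], descend [6, 9, 14]
    N6 x:[62/3,68/3] y:[25/2,27/2] z:[10,13] -> miss, prune
    N9 x:[16,53/3] y:[29/2,35/2] z:[27/2,16] -> hit [16,16] leaf, test {P9@t=16}
    N14 x:[58/3,64/3] y:[19,21] z:[9,23/2] -> miss, prune
  N8 x:[12,49/3] y:[14,20] z:[1/2,13/2] -> miss, prune
  N13 x:[10,46/3] y:[17/2,43/2] z:[9,27/2] -> hit [10,27/2], descend [1, 5, 11]
    N1 x:[37/3,43/3] y:[37/2,43/2] z:[9,21/2] -> miss, prune
    N5 x:[44/3,46/3] y:[27/2,29/2] z:[13,27/2] -> miss, prune
    N11 x:[10,12] y:[17/2,19/2] z:[9,12] -> miss, prune

Visited [0, 3, 7, 6, 9, 14, 8, 13, 1, 5, 11]. Tests: 11 box, 1 leaf. Nearest: P9.

== RESULT ==
11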